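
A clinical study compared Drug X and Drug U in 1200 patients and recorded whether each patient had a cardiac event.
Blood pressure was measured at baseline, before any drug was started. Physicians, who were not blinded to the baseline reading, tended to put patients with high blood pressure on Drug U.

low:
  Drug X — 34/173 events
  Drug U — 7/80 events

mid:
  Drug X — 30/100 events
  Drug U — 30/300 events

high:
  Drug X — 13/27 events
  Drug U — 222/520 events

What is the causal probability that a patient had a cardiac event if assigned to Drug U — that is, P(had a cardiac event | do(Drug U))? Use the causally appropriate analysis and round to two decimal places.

0.25

Nothing the drug does changes blood pressure; the imbalance is an allocation artefact. With blood pressure also predicting the outcome, the pooled figure is confounded, and the within-stratum comparison is the causal one.
Standardising Drug U to the population blood pressure mix: 0.211·7/80 + 0.333·30/300 + 0.456·222/520 = 0.246.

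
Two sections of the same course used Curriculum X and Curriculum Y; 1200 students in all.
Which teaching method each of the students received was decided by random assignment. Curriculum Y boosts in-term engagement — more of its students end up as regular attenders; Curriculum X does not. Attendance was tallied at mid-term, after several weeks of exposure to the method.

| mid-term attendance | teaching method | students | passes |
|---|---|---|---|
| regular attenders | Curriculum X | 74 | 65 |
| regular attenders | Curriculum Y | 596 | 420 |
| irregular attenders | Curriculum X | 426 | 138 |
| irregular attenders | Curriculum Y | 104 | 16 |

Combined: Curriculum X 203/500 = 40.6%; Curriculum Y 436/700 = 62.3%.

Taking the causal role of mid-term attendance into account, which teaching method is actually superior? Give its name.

Within every mid-term attendance level Curriculum X has the higher rate, yet pooled Curriculum Y does — Simpson's reversal.
Because the teaching method influences mid-term attendance, mid-term attendance is a post-treatment mediator, not a confounder. Stratifying on it would bias the estimate; the causal effect is the crude pooled difference.
Pooled: Curriculum X 40.6% vs Curriculum Y 62.3%; Curriculum Y is higher overall.

Curriculum Y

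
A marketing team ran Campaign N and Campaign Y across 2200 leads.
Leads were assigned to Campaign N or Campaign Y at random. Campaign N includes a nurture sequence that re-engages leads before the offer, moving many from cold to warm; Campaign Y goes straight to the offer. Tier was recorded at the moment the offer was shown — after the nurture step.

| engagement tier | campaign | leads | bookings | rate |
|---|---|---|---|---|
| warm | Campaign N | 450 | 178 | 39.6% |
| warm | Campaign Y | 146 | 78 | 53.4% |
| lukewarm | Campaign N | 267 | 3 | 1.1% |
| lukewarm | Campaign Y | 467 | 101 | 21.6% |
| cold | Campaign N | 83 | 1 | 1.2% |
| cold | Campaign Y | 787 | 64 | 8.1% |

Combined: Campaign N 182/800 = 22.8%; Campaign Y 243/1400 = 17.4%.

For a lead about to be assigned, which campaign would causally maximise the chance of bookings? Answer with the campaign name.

Campaign N

The stratified and pooled comparisons disagree (Campaign Y wins within each engagement tier; Campaign N wins overall), so the answer turns on the causal role of engagement tier.
Engagement tier is downstream of the campaign. One should not condition on a consequence of treatment, so the overall rates are the right comparison.
Pooled: Campaign N 22.8% vs Campaign Y 17.4%; Campaign N is higher overall.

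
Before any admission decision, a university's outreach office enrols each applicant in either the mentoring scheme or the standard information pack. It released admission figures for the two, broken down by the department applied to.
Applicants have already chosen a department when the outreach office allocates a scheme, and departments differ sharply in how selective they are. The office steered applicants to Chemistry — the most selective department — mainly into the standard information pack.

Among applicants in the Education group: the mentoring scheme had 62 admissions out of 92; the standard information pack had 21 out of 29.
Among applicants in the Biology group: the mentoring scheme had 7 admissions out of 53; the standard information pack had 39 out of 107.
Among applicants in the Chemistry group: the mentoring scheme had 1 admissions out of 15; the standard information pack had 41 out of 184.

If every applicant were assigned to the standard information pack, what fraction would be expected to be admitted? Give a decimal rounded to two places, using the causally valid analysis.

0.40

Within every department level the standard information pack has the higher rate, yet pooled the mentoring scheme does — Simpson's reversal.
Nothing the outreach scheme does changes department; the imbalance is an allocation artefact. With department also predicting the outcome, the pooled figure is confounded, and the within-stratum comparison is the causal one.
Standardising the standard information pack to the population department mix: 0.252·21/29 + 0.333·39/107 + 0.415·41/184 = 0.396.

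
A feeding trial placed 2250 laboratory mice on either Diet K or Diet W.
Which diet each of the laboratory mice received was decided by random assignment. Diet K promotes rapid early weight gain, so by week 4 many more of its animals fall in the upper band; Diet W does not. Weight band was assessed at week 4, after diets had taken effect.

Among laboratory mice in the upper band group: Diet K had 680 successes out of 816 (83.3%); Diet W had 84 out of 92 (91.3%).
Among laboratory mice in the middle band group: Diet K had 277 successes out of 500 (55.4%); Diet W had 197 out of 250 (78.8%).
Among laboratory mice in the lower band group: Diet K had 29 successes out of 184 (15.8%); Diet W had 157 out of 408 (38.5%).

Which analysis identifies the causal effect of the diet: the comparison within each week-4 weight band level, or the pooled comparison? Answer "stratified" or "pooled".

pooled

Week-4 weight band is downstream of the diet. One should not condition on a consequence of treatment, so the overall rates are the right comparison.
Pooled: Diet K 65.7% vs Diet W 58.4%; Diet K is higher overall.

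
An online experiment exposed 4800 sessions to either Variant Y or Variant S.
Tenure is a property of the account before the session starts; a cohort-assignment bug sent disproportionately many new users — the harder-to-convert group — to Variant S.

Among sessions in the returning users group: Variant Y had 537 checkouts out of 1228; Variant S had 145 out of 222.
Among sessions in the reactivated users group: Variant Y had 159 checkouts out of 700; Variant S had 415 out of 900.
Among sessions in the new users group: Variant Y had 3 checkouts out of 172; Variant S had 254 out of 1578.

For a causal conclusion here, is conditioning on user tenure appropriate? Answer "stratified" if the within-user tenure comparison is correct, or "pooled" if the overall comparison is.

The user tenure-specific comparison favours Variant S throughout, but the pooled figures favour Variant Y. The question is whether to condition on user tenure.
Nothing the variant does changes user tenure; the imbalance is an allocation artefact. With user tenure also predicting the outcome, the pooled figure is confounded, and the within-stratum comparison is the causal one.
Within each level — returning users: 43.7% vs 65.3%; reactivated users: 22.7% vs 46.1%; new users: 1.7% vs 16.1% — Variant S is higher every time.

stratified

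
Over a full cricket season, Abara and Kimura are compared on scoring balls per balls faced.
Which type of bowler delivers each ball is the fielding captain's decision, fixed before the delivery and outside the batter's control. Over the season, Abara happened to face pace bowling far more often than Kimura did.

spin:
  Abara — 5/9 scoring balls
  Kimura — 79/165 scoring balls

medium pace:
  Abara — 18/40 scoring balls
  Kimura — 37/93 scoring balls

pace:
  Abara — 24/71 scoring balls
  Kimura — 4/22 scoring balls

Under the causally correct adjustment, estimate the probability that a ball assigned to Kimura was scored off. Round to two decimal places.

The bowling type-specific comparison favours Abara throughout, but the pooled figures favour Kimura. The question is whether to condition on bowling type.
Since bowling type is a pre-existing factor (not a product of the player) and it affects the outcome on its own, it is a confounder. The stratified rates, not the pooled rate, identify the causal effect.
Standardising Kimura to the population bowling type mix: 0.435·79/165 + 0.333·37/93 + 0.233·4/22 = 0.383.

0.38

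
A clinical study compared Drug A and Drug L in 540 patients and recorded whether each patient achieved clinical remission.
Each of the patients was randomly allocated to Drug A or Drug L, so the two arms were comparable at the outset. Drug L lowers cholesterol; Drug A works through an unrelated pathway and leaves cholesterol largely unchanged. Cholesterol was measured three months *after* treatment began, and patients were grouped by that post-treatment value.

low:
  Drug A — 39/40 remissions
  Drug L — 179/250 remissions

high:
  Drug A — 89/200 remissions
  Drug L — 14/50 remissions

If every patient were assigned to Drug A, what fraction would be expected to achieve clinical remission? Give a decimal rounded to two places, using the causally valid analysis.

The distribution of cholesterol is itself part of what the drug does — it is an intermediate outcome. Holding it fixed would remove that part of the effect; the total effect is the pooled difference.
So P(outcome | do(Drug A)) is just the pooled rate for Drug A: 128/240 = 0.533.

0.53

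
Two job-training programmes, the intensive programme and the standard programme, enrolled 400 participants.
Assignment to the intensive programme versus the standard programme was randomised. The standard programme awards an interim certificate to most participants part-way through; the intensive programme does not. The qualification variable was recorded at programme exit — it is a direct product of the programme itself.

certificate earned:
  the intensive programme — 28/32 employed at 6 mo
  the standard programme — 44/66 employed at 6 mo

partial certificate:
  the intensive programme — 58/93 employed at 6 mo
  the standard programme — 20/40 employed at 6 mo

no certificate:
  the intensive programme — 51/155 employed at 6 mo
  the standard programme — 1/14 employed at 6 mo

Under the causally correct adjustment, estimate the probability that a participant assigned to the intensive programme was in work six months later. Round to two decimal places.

0.49

Within every qualification attained during the programme level the intensive programme has the higher rate, yet pooled the standard programme does — Simpson's reversal.
Because the programme influences qualification attained during the programme, qualification attained during the programme is a post-treatment mediator, not a confounder. Stratifying on it would bias the estimate; the causal effect is the crude pooled difference.
So P(outcome | do(the intensive programme)) is just the pooled rate for the intensive programme: 137/280 = 0.489.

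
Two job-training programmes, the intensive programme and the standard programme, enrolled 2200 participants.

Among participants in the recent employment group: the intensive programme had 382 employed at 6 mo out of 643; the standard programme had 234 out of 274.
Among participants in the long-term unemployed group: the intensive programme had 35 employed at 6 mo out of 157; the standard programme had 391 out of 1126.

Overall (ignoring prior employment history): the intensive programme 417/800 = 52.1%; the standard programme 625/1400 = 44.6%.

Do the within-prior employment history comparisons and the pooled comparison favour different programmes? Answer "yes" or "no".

Within each prior employment history level (recent employment 59.4% vs 85.4%; long-term unemployed 22.3% vs 34.7%), the standard programme has the higher rate every time. Pooled: 52.1% vs 44.6% — the intensive programme has the higher rate overall. The two comparisons disagree.

yes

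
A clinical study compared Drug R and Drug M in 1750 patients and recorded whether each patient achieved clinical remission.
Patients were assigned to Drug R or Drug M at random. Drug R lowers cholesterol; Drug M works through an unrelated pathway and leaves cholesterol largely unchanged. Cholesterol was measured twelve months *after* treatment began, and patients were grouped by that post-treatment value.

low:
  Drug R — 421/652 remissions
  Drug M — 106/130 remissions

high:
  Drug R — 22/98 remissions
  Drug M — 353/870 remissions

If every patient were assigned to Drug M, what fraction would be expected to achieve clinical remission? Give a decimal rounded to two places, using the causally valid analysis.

0.46

The stratified and pooled comparisons disagree (Drug M wins within each cholesterol; Drug R wins overall), so the answer turns on the causal role of cholesterol.
Stratifying would compare drugs among patients the drugs themselves sorted into cholesterol groups — a form of selection on an intermediate. The unconditioned pooled rates give the total causal effect.
So P(outcome | do(Drug M)) is just the pooled rate for Drug M: 459/1000 = 0.459.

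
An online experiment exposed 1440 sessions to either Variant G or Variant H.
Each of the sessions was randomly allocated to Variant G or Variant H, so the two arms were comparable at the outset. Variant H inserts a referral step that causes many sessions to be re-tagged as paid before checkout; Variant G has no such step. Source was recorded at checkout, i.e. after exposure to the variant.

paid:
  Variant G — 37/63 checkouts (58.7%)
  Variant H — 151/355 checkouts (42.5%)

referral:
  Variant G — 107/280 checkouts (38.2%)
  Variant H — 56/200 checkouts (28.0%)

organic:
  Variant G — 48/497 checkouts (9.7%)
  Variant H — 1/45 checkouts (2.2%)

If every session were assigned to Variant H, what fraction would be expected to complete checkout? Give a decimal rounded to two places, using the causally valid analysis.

0.35

Within every traffic source level Variant G has the higher rate, yet pooled Variant H does — Simpson's reversal.
Traffic source here is a post-treatment variable shaped by the variant; conditioning on it would introduce bias rather than remove it. The overall comparison is the causal one.
So P(outcome | do(Variant H)) is just the pooled rate for Variant H: 208/600 = 0.347.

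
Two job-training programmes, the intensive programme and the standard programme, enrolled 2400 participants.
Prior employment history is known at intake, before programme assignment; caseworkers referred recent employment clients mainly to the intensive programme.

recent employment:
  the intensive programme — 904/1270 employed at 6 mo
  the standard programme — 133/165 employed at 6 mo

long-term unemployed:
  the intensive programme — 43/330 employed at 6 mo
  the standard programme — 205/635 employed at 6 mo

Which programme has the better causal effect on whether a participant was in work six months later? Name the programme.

Nothing the programme does changes prior employment history; the imbalance is an allocation artefact. With prior employment history also predicting the outcome, the pooled figure is confounded, and the within-stratum comparison is the causal one.
Within each level — recent employment: 71.2% vs 80.6%; long-term unemployed: 13.0% vs 32.3% — the standard programme is higher every time.

the standard programme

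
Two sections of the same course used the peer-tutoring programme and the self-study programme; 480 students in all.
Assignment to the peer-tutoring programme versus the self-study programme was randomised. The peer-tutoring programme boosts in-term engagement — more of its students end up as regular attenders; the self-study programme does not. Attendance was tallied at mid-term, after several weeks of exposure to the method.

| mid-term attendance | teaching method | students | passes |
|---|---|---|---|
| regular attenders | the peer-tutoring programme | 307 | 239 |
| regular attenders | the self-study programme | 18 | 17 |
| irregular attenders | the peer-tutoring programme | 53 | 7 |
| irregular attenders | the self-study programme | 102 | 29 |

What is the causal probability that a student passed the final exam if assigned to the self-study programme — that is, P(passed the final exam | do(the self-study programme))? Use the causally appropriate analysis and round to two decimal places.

0.38

Because the teaching method influences mid-term attendance, mid-term attendance is a post-treatment mediator, not a confounder. Stratifying on it would bias the estimate; the causal effect is the crude pooled difference.
So P(outcome | do(the self-study programme)) is just the pooled rate for the self-study programme: 46/120 = 0.383.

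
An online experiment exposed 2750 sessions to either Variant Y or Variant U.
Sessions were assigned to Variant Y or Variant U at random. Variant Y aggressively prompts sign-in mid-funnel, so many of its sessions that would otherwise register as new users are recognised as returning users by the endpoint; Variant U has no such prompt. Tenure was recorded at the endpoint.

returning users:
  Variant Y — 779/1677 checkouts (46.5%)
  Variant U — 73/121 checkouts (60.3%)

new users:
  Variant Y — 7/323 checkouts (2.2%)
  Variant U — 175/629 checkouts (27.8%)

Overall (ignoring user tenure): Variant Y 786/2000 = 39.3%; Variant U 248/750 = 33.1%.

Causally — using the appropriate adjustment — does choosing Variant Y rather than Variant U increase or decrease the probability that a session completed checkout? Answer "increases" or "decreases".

Within every user tenure level Variant U has the higher rate, yet pooled Variant Y does — Simpson's reversal.
User tenure is recorded after the variant and is itself shifted by it — it sits on the causal path from variant to outcome. Conditioning on a mediator would strip out part of the effect we want; the pooled comparison gives the total causal effect.
Pooled: Variant Y 39.3% vs Variant U 33.1%; Variant Y is higher overall.

increases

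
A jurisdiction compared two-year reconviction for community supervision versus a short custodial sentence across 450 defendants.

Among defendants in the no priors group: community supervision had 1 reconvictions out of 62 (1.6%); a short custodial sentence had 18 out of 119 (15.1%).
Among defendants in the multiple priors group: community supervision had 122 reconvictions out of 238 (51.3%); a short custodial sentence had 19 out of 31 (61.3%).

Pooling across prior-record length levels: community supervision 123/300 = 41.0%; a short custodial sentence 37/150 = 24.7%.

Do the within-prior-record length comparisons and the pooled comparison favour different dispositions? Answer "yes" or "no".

yes

Within each prior-record length level (no priors 1.6% vs 15.1%; multiple priors 51.3% vs 61.3%), community supervision has the lower rate every time. Pooled: 41.0% vs 24.7% — a short custodial sentence has the lower rate overall. The two comparisons disagree.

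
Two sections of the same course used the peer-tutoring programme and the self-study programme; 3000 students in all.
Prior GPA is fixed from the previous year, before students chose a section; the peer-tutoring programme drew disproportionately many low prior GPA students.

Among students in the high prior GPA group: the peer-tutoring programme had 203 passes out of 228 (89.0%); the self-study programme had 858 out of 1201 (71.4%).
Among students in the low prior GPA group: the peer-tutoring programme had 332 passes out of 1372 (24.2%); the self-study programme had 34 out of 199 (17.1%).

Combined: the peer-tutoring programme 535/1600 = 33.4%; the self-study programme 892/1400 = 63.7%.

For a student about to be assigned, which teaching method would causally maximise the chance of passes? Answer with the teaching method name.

the peer-tutoring programme

the peer-tutoring programme is higher inside every prior GPA band stratum but the self-study programme is higher in aggregate. Whether to stratify depends on how prior GPA band relates to the teaching method.
Prior GPA band differs across teaching methods for reasons unrelated to any effect of the teaching method itself, and it separately predicts the outcome — a classic confounder. We must compare within prior GPA band levels.
Within each level — high prior GPA: 89.0% vs 71.4%; low prior GPA: 24.2% vs 17.1% — the peer-tutoring programme is higher every time.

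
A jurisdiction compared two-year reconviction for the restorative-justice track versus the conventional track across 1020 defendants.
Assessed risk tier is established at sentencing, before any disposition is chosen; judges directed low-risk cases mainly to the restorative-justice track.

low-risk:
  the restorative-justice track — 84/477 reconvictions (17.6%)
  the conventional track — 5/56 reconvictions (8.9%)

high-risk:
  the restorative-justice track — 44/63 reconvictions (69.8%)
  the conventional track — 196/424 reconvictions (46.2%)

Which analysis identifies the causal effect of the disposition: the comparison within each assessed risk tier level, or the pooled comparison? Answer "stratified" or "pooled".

Nothing the disposition does changes assessed risk tier; the imbalance is an allocation artefact. With assessed risk tier also predicting the outcome, the pooled figure is confounded, and the within-stratum comparison is the causal one.
Within each level — low-risk: 17.6% vs 8.9%; high-risk: 69.8% vs 46.2% — the conventional track is lower every time.

stratified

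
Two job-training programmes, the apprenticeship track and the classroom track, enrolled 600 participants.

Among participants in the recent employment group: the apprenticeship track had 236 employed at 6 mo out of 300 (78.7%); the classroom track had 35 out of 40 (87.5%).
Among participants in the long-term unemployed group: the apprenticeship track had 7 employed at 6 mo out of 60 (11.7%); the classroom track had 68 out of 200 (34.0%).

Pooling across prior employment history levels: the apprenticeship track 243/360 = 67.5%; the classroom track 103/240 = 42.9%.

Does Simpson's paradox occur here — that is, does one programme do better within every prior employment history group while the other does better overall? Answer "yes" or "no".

yes

Within each prior employment history level (recent employment 78.7% vs 87.5%; long-term unemployed 11.7% vs 34.0%), the classroom track has the higher rate every time. Pooled: 67.5% vs 42.9% — the apprenticeship track has the higher rate overall. The two comparisons disagree.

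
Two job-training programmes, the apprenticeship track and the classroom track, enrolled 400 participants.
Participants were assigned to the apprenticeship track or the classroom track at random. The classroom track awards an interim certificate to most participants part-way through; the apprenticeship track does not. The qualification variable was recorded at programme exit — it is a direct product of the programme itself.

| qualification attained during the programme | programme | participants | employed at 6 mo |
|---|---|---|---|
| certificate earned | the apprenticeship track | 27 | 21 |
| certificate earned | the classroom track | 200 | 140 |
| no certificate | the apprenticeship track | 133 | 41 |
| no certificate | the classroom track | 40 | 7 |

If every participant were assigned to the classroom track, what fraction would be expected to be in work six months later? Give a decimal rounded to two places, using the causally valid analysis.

the apprenticeship track is higher inside every qualification attained during the programme stratum but the classroom track is higher in aggregate. Whether to stratify depends on how qualification attained during the programme relates to the programme.
Qualification attained during the programme lies on the pathway programme → qualification attained during the programme → outcome, so adjusting for it blocks the indirect effect. For the total causal effect of programme, use the unadjusted pooled rates.
So P(outcome | do(the classroom track)) is just the pooled rate for the classroom track: 147/240 = 0.613.

0.61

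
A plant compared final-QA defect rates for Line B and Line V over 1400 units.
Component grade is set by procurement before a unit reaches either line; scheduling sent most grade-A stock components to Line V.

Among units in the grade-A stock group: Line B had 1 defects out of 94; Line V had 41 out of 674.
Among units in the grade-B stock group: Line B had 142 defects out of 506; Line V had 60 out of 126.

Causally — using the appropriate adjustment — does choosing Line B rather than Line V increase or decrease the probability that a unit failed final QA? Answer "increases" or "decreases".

decreases

Component grade satisfies the back-door criterion: it is not a descendant of the line, and it blocks the spurious path from line to outcome. Adjusting for it (i.e., using the within-component grade rates) gives the causal effect.
Within each level — grade-A stock: 1.1% vs 6.1%; grade-B stock: 28.1% vs 47.6% — Line B is lower every time.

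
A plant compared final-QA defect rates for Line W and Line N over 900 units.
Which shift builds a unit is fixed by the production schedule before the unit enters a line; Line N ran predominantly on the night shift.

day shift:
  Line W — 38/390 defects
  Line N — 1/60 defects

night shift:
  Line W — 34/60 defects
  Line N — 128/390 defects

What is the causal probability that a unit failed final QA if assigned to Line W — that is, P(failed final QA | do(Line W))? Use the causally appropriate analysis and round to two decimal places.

0.33

Within every shift level Line N has the lower rate, yet pooled Line W does — Simpson's reversal.
The imbalance in shift arose from how units were allocated, not from anything the line did; and shift independently affects the outcome. The pooled gap is confounded — condition on shift.
Standardising Line W to the population shift mix: 0.500·38/390 + 0.500·34/60 = 0.332.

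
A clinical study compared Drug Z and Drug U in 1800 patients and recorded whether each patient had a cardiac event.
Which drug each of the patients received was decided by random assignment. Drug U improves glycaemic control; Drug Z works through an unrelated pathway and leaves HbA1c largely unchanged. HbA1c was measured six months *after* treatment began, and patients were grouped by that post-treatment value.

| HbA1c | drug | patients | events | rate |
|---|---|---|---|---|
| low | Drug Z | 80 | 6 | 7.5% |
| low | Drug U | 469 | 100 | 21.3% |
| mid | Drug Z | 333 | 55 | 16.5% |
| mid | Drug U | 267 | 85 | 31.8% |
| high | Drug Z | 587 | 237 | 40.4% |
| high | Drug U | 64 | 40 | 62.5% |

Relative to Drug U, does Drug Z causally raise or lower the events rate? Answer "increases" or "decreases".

Within every HbA1c level Drug Z has the lower rate, yet pooled Drug U does — Simpson's reversal.
HbA1c is recorded after the drug and is itself shifted by it — it sits on the causal path from drug to outcome. Conditioning on a mediator would strip out part of the effect we want; the pooled comparison gives the total causal effect.
Pooled: Drug Z 29.8% vs Drug U 28.1%; Drug U is lower overall.

increases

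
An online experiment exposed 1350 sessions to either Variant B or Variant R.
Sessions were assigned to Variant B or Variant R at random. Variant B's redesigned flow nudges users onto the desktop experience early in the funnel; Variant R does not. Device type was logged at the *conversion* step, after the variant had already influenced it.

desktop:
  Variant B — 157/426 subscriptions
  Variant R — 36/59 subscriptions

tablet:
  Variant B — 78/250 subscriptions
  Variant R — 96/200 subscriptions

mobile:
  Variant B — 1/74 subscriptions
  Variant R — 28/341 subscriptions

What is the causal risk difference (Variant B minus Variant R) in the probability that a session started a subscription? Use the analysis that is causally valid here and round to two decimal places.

+0.05

Within every device type level Variant R has the higher rate, yet pooled Variant B does — Simpson's reversal.
Because the variant influences device type, device type is a post-treatment mediator, not a confounder. Stratifying on it would bias the estimate; the causal effect is the crude pooled difference.
The causal difference is the pooled difference: 0.315 − 0.267 = +0.048.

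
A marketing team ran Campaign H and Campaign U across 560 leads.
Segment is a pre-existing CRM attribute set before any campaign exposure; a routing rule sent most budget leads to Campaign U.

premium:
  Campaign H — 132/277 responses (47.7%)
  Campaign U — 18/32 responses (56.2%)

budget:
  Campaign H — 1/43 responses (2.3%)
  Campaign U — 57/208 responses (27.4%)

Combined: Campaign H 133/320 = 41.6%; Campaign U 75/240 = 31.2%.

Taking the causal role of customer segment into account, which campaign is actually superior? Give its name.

Campaign U

The stratified and pooled comparisons disagree (Campaign U wins within each customer segment; Campaign H wins overall), so the answer turns on the causal role of customer segment.
Customer segment differs across campaigns for reasons unrelated to any effect of the campaign itself, and it separately predicts the outcome — a classic confounder. We must compare within customer segment levels.
Within each level — premium: 47.7% vs 56.2%; budget: 2.3% vs 27.4% — Campaign U is higher every time.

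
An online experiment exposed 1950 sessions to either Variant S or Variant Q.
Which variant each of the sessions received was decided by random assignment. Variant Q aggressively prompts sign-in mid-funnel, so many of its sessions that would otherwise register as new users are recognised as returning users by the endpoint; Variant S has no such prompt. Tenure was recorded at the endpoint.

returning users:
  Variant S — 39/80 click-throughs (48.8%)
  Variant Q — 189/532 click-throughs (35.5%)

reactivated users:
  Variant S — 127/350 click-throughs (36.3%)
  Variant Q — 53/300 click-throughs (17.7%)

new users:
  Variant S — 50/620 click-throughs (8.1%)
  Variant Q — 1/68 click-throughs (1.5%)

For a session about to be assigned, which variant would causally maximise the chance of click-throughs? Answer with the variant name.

Because the variant influences user tenure, user tenure is a post-treatment mediator, not a confounder. Stratifying on it would bias the estimate; the causal effect is the crude pooled difference.
Pooled: Variant S 20.6% vs Variant Q 27.0%; Variant Q is higher overall.

Variant Q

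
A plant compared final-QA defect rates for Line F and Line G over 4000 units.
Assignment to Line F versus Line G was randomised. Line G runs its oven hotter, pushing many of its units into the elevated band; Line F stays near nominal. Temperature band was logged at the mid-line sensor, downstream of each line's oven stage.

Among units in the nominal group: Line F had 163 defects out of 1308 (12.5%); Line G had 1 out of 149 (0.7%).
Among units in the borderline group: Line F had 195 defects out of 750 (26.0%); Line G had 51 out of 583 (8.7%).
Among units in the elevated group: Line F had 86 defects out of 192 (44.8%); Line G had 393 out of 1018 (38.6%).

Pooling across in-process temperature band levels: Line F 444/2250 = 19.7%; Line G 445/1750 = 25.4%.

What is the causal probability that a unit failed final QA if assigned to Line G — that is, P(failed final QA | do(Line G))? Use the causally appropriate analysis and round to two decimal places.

Line G is lower inside every in-process temperature band stratum but Line F is lower in aggregate. Whether to stratify depends on how in-process temperature band relates to the line.
In-process temperature band is downstream of the line. One should not condition on a consequence of treatment, so the overall rates are the right comparison.
So P(outcome | do(Line G)) is just the pooled rate for Line G: 445/1750 = 0.254.

0.25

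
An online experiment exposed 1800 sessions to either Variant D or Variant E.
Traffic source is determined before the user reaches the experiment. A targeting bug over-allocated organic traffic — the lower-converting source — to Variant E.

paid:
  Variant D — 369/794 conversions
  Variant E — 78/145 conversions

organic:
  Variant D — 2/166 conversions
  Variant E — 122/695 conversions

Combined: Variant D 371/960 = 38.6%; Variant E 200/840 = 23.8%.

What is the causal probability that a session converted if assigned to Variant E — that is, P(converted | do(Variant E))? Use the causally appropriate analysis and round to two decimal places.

0.36

Variant E is higher inside every traffic source stratum but Variant D is higher in aggregate. Whether to stratify depends on how traffic source relates to the variant.
Traffic source differs across variants for reasons unrelated to any effect of the variant itself, and it separately predicts the outcome — a classic confounder. We must compare within traffic source levels.
Standardising Variant E to the population traffic source mix: 0.522·78/145 + 0.478·122/695 = 0.365.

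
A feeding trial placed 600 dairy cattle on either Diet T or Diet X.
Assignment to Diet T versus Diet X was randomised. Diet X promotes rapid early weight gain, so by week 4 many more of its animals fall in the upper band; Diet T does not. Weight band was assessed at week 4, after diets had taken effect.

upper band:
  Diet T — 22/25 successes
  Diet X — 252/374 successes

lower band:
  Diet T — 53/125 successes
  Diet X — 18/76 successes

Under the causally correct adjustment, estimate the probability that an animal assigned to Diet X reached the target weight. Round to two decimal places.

The stratified and pooled comparisons disagree (Diet T wins within each week-4 weight band; Diet X wins overall), so the answer turns on the causal role of week-4 weight band.
Week-4 weight band lies on the pathway diet → week-4 weight band → outcome, so adjusting for it blocks the indirect effect. For the total causal effect of diet, use the unadjusted pooled rates.
So P(outcome | do(Diet X)) is just the pooled rate for Diet X: 270/450 = 0.600.

0.60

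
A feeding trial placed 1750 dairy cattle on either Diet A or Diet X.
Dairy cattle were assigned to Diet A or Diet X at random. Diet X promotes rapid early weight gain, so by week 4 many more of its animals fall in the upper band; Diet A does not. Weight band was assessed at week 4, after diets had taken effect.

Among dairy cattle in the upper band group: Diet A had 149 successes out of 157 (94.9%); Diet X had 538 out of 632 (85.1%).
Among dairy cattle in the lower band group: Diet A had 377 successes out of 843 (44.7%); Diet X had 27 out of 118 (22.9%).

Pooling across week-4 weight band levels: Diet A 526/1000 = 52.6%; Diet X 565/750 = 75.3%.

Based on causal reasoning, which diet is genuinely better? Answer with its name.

Week-4 weight band is recorded after the diet and is itself shifted by it — it sits on the causal path from diet to outcome. Conditioning on a mediator would strip out part of the effect we want; the pooled comparison gives the total causal effect.
Pooled: Diet A 52.6% vs Diet X 75.3%; Diet X is higher overall.

Diet X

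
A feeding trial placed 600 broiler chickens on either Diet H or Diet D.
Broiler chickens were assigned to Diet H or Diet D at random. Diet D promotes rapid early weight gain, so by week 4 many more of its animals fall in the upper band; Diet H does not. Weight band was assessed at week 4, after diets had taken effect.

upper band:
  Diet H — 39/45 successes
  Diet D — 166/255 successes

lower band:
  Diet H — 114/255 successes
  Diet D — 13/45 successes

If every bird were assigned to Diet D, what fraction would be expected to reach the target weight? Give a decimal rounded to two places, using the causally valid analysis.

0.60

Because the diet influences week-4 weight band, week-4 weight band is a post-treatment mediator, not a confounder. Stratifying on it would bias the estimate; the causal effect is the crude pooled difference.
So P(outcome | do(Diet D)) is just the pooled rate for Diet D: 179/300 = 0.597.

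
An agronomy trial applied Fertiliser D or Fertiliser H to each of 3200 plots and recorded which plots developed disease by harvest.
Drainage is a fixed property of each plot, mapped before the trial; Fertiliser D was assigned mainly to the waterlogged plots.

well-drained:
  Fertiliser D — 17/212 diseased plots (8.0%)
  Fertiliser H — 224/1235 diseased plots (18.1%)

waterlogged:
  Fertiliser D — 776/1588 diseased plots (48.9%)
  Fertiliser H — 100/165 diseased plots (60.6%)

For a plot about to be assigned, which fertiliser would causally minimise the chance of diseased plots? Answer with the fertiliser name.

Field drainage is set before the fertiliser has any effect — it is not caused by the fertiliser — and it independently drives the outcome. That makes it a confounder, so the causal comparison is within field drainage levels.
Within each level — well-drained: 8.0% vs 18.1%; waterlogged: 48.9% vs 60.6% — Fertiliser D is lower every time.

Fertiliser D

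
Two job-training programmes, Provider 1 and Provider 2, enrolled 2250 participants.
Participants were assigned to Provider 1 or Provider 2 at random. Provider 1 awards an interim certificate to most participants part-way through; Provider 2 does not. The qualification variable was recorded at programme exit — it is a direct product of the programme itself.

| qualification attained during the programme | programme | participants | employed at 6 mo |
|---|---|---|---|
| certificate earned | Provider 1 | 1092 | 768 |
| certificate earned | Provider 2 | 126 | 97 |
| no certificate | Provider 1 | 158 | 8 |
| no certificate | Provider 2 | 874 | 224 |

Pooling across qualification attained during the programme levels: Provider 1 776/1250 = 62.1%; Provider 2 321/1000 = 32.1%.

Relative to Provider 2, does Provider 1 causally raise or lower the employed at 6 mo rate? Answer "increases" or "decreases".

increases

Qualification attained during the programme is recorded after the programme and is itself shifted by it — it sits on the causal path from programme to outcome. Conditioning on a mediator would strip out part of the effect we want; the pooled comparison gives the total causal effect.
Pooled: Provider 1 62.1% vs Provider 2 32.1%; Provider 1 is higher overall.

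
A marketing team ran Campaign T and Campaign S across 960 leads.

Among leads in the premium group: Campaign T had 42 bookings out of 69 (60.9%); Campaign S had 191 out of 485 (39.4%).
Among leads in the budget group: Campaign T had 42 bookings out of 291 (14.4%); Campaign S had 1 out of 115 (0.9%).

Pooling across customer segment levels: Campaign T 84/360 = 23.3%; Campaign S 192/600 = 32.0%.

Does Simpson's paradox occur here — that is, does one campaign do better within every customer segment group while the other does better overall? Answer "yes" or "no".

yes

Within each customer segment level (premium 60.9% vs 39.4%; budget 14.4% vs 0.9%), Campaign T has the higher rate every time. Pooled: 23.3% vs 32.0% — Campaign S has the higher rate overall. The two comparisons disagree.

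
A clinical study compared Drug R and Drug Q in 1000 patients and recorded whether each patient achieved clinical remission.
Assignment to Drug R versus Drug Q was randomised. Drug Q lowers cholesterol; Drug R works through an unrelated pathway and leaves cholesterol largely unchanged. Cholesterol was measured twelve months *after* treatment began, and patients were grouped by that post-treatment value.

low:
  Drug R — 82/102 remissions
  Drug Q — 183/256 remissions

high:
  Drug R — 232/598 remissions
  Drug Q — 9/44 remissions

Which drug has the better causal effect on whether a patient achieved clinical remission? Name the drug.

Drug Q

The cholesterol-specific comparison favours Drug R throughout, but the pooled figures favour Drug Q. The question is whether to condition on cholesterol.
The distribution of cholesterol is itself part of what the drug does — it is an intermediate outcome. Holding it fixed would remove that part of the effect; the total effect is the pooled difference.
Pooled: Drug R 44.9% vs Drug Q 64.0%; Drug Q is higher overall.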